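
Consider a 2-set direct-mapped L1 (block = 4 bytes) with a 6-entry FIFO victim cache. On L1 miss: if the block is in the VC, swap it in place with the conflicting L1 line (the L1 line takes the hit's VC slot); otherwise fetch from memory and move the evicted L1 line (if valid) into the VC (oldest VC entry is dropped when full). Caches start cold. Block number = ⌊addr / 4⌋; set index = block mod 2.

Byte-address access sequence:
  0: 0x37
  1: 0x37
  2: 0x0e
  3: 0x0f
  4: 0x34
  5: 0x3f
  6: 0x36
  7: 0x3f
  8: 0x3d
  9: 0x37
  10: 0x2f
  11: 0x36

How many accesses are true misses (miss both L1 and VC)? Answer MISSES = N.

#0 0x37→b13/s1 MISS; vc=[]
#1 0x37→b13/s1 L1-HIT; vc=[]
#2 0xe→b3/s1 MISS; vc=[13]
#3 0xf→b3/s1 L1-HIT; vc=[13]
#4 0x34→b13/s1 VC-HIT; vc=[3]
#5 0x3f→b15/s1 MISS; vc=[3,13]
#6 0x36→b13/s1 VC-HIT; vc=[3,15]
#7 0x3f→b15/s1 VC-HIT; vc=[3,13]
#8 0x3d→b15/s1 L1-HIT; vc=[3,13]
#9 0x37→b13/s1 VC-HIT; vc=[3,15]
#10 0x2f→b11/s1 MISS; vc=[3,15,13]
#11 0x36→b13/s1 VC-HIT; vc=[3,15,11]

MISSES = 4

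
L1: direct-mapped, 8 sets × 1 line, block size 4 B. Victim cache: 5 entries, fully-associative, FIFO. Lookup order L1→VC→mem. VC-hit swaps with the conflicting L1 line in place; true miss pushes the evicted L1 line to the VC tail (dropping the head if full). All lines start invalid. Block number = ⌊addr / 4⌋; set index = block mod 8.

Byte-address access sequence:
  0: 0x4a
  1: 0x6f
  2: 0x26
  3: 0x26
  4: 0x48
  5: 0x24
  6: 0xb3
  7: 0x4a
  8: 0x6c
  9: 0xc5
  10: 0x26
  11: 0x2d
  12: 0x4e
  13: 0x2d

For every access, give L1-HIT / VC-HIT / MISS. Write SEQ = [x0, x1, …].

SEQ = [MISS, MISS, MISS, L1-HIT, L1-HIT, L1-HIT, MISS, L1-HIT, L1-HIT, MISS, VC-HIT, MISS, MISS, VC-HIT]

  [0] addr=0x4a blk=18 s=2: MISS | VC []
  [1] addr=0x6f blk=27 s=3: MISS | VC []
  [2] addr=0x26 blk=9 s=1: MISS | VC []
  [3] addr=0x26 blk=9 s=1: L1-HIT | VC []
  [4] addr=0x48 blk=18 s=2: L1-HIT | VC []
  [5] addr=0x24 blk=9 s=1: L1-HIT | VC []
  [6] addr=0xb3 blk=44 s=4: MISS | VC []
  [7] addr=0x4a blk=18 s=2: L1-HIT | VC []
  [8] addr=0x6c blk=27 s=3: L1-HIT | VC []
  [9] addr=0xc5 blk=49 s=1: MISS | VC [9]
  [10] addr=0x26 blk=9 s=1: VC-HIT | VC [49]
  [11] addr=0x2d blk=11 s=3: MISS | VC [49, 27]
  [12] addr=0x4e blk=19 s=3: MISS | VC [49, 27, 11]
  [13] addr=0x2d blk=11 s=3: VC-HIT | VC [49, 27, 19]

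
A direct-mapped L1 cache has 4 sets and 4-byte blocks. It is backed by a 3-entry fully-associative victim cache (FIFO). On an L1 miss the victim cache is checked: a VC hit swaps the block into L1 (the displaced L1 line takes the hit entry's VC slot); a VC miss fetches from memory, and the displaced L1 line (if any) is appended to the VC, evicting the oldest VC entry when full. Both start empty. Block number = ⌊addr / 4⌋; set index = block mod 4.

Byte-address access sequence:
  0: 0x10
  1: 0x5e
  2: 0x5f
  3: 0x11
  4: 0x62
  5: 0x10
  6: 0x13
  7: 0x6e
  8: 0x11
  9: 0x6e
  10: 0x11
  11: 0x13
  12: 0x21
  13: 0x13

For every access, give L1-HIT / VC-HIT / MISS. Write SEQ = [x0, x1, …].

0: 0x10 (blk 4, set 0) → MISS  vc=[]
1: 0x5e (blk 23, set 3) → MISS  vc=[]
2: 0x5f (blk 23, set 3) → L1-HIT  vc=[]
3: 0x11 (blk 4, set 0) → L1-HIT  vc=[]
4: 0x62 (blk 24, set 0) → MISS  vc=[4]
5: 0x10 (blk 4, set 0) → VC-HIT  vc=[24]
6: 0x13 (blk 4, set 0) → L1-HIT  vc=[24]
7: 0x6e (blk 27, set 3) → MISS  vc=[24, 23]
8: 0x11 (blk 4, set 0) → L1-HIT  vc=[24, 23]
9: 0x6e (blk 27, set 3) → L1-HIT  vc=[24, 23]
10: 0x11 (blk 4, set 0) → L1-HIT  vc=[24, 23]
11: 0x13 (blk 4, set 0) → L1-HIT  vc=[24, 23]
12: 0x21 (blk 8, set 0) → MISS  vc=[24, 23, 4]
13: 0x13 (blk 4, set 0) → VC-HIT  vc=[24, 23, 8]

SEQ = [MISS, MISS, L1-HIT, L1-HIT, MISS, VC-HIT, L1-HIT, MISS, L1-HIT, L1-HIT, L1-HIT, L1-HIT, MISS, VC-HIT]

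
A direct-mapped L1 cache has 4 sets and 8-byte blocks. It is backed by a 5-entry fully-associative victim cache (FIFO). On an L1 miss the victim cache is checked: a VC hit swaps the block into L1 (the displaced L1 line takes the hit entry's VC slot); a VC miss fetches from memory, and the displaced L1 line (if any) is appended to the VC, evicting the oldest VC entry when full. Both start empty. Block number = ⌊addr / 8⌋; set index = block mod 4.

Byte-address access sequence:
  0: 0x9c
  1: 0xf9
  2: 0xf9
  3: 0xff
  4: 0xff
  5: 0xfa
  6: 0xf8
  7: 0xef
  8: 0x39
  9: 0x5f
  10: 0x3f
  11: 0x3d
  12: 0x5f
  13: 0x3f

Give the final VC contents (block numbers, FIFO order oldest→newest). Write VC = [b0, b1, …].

  [0] addr=0x9c blk=19 s=3: MISS | VC []
  [1] addr=0xf9 blk=31 s=3: MISS | VC [19]
  [2] addr=0xf9 blk=31 s=3: L1-HIT | VC [19]
  [3] addr=0xff blk=31 s=3: L1-HIT | VC [19]
  [4] addr=0xff blk=31 s=3: L1-HIT | VC [19]
  [5] addr=0xfa blk=31 s=3: L1-HIT | VC [19]
  [6] addr=0xf8 blk=31 s=3: L1-HIT | VC [19]
  [7] addr=0xef blk=29 s=1: MISS | VC [19]
  [8] addr=0x39 blk=7 s=3: MISS | VC [19, 31]
  [9] addr=0x5f blk=11 s=3: MISS | VC [19, 31, 7]
  [10] addr=0x3f blk=7 s=3: VC-HIT | VC [19, 31, 11]
  [11] addr=0x3d blk=7 s=3: L1-HIT | VC [19, 31, 11]
  [12] addr=0x5f blk=11 s=3: VC-HIT | VC [19, 31, 7]
  [13] addr=0x3f blk=7 s=3: VC-HIT | VC [19, 31, 11]

VC = [19, 31, 11]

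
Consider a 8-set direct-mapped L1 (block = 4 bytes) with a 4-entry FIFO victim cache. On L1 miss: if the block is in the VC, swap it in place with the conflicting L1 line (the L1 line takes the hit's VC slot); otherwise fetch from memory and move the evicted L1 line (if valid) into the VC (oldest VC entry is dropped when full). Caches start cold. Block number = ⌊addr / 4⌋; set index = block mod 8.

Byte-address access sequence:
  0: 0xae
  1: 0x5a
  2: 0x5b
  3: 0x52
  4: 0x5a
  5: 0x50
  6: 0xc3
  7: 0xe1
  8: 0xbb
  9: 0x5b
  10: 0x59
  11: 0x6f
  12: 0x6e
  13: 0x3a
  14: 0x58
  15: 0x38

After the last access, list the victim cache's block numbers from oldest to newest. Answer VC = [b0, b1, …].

0: 0xae (blk 43, set 3) → MISS  vc=[]
1: 0x5a (blk 22, set 6) → MISS  vc=[]
2: 0x5b (blk 22, set 6) → L1-HIT  vc=[]
3: 0x52 (blk 20, set 4) → MISS  vc=[]
4: 0x5a (blk 22, set 6) → L1-HIT  vc=[]
5: 0x50 (blk 20, set 4) → L1-HIT  vc=[]
6: 0xc3 (blk 48, set 0) → MISS  vc=[]
7: 0xe1 (blk 56, set 0) → MISS  vc=[48]
8: 0xbb (blk 46, set 6) → MISS  vc=[48, 22]
9: 0x5b (blk 22, set 6) → VC-HIT  vc=[48, 46]
10: 0x59 (blk 22, set 6) → L1-HIT  vc=[48, 46]
11: 0x6f (blk 27, set 3) → MISS  vc=[48, 46, 43]
12: 0x6e (blk 27, set 3) → L1-HIT  vc=[48, 46, 43]
13: 0x3a (blk 14, set 6) → MISS  vc=[48, 46, 43, 22]
14: 0x58 (blk 22, set 6) → VC-HIT  vc=[48, 46, 43, 14]
15: 0x38 (blk 14, set 6) → VC-HIT  vc=[48, 46, 43, 22]

VC = [48, 46, 43, 22]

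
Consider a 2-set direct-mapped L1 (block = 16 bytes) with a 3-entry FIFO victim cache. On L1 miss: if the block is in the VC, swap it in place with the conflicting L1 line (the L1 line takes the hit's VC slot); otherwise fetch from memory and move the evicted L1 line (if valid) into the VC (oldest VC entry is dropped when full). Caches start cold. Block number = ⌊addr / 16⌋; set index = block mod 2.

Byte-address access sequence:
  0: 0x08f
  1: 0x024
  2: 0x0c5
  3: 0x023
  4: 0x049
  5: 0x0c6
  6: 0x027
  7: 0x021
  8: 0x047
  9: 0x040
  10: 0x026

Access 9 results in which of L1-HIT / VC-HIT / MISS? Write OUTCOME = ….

#0 0x8f→b8/s0 MISS; vc=[]
#1 0x24→b2/s0 MISS; vc=[8]
#2 0xc5→b12/s0 MISS; vc=[8,2]
#3 0x23→b2/s0 VC-HIT; vc=[8,12]
#4 0x49→b4/s0 MISS; vc=[8,12,2]
#5 0xc6→b12/s0 VC-HIT; vc=[8,4,2]
#6 0x27→b2/s0 VC-HIT; vc=[8,4,12]
#7 0x21→b2/s0 L1-HIT; vc=[8,4,12]
#8 0x47→b4/s0 VC-HIT; vc=[8,2,12]
#9 0x40→b4/s0 L1-HIT; vc=[8,2,12]
#10 0x26→b2/s0 VC-HIT; vc=[8,4,12]

OUTCOME = L1-HIT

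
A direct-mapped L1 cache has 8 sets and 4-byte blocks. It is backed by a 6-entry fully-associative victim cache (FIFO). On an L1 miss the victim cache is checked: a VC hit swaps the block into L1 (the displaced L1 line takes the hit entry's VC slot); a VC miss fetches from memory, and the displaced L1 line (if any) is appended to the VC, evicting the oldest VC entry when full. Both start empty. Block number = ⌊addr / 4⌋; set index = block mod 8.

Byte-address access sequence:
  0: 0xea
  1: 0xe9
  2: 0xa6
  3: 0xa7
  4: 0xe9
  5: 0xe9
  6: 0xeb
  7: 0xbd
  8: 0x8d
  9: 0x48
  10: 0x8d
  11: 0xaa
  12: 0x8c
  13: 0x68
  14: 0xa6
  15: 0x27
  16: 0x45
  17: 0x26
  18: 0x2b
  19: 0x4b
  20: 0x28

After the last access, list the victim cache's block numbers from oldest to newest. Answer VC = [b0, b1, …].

  [0] addr=0xea blk=58 s=2: MISS | VC []
  [1] addr=0xe9 blk=58 s=2: L1-HIT | VC []
  [2] addr=0xa6 blk=41 s=1: MISS | VC []
  [3] addr=0xa7 blk=41 s=1: L1-HIT | VC []
  [4] addr=0xe9 blk=58 s=2: L1-HIT | VC []
  [5] addr=0xe9 blk=58 s=2: L1-HIT | VC []
  [6] addr=0xeb blk=58 s=2: L1-HIT | VC []
  [7] addr=0xbd blk=47 s=7: MISS | VC []
  [8] addr=0x8d blk=35 s=3: MISS | VC []
  [9] addr=0x48 blk=18 s=2: MISS | VC [58]
  [10] addr=0x8d blk=35 s=3: L1-HIT | VC [58]
  [11] addr=0xaa blk=42 s=2: MISS | VC [58, 18]
  [12] addr=0x8c blk=35 s=3: L1-HIT | VC [58, 18]
  [13] addr=0x68 blk=26 s=2: MISS | VC [58, 18, 42]
  [14] addr=0xa6 blk=41 s=1: L1-HIT | VC [58, 18, 42]
  [15] addr=0x27 blk=9 s=1: MISS | VC [58, 18, 42, 41]
  [16] addr=0x45 blk=17 s=1: MISS | VC [58, 18, 42, 41, 9]
  [17] addr=0x26 blk=9 s=1: VC-HIT | VC [58, 18, 42, 41, 17]
  [18] addr=0x2b blk=10 s=2: MISS | VC [58, 18, 42, 41, 17, 26]
  [19] addr=0x4b blk=18 s=2: VC-HIT | VC [58, 10, 42, 41, 17, 26]
  [20] addr=0x28 blk=10 s=2: VC-HIT | VC [58, 18, 42, 41, 17, 26]

VC = [58, 18, 42, 41, 17, 26]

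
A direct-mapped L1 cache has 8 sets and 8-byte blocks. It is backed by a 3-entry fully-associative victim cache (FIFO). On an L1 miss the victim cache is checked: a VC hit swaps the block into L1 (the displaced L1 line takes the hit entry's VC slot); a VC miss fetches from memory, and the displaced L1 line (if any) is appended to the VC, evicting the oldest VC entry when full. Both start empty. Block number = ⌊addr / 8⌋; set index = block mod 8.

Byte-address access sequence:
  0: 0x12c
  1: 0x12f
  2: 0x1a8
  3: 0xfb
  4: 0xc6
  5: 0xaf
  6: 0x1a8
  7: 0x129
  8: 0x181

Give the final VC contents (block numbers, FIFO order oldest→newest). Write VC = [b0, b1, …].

  [0] addr=0x12c blk=37 s=5: MISS | VC []
  [1] addr=0x12f blk=37 s=5: L1-HIT | VC []
  [2] addr=0x1a8 blk=53 s=5: MISS | VC [37]
  [3] addr=0xfb blk=31 s=7: MISS | VC [37]
  [4] addr=0xc6 blk=24 s=0: MISS | VC [37]
  [5] addr=0xaf blk=21 s=5: MISS | VC [37, 53]
  [6] addr=0x1a8 blk=53 s=5: VC-HIT | VC [37, 21]
  [7] addr=0x129 blk=37 s=5: VC-HIT | VC [53, 21]
  [8] addr=0x181 blk=48 s=0: MISS | VC [53, 21, 24]

VC = [53, 21, 24]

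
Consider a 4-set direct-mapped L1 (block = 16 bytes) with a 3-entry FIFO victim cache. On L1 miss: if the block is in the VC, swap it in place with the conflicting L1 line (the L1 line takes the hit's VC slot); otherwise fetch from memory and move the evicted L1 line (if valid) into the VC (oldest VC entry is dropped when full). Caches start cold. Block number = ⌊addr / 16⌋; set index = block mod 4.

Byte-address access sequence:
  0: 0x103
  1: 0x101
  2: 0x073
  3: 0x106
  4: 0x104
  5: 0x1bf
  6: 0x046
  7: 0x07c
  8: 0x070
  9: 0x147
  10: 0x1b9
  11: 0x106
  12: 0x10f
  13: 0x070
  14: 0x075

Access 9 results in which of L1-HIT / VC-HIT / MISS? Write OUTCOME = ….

OUTCOME = MISS

  [0] addr=0x103 blk=16 s=0: MISS | VC []
  [1] addr=0x101 blk=16 s=0: L1-HIT | VC []
  [2] addr=0x73 blk=7 s=3: MISS | VC []
  [3] addr=0x106 blk=16 s=0: L1-HIT | VC []
  [4] addr=0x104 blk=16 s=0: L1-HIT | VC []
  [5] addr=0x1bf blk=27 s=3: MISS | VC [7]
  [6] addr=0x46 blk=4 s=0: MISS | VC [7, 16]
  [7] addr=0x7c blk=7 s=3: VC-HIT | VC [27, 16]
  [8] addr=0x70 blk=7 s=3: L1-HIT | VC [27, 16]
  [9] addr=0x147 blk=20 s=0: MISS | VC [27, 16, 4]
  [10] addr=0x1b9 blk=27 s=3: VC-HIT | VC [7, 16, 4]
  [11] addr=0x106 blk=16 s=0: VC-HIT | VC [7, 20, 4]
  [12] addr=0x10f blk=16 s=0: L1-HIT | VC [7, 20, 4]
  [13] addr=0x70 blk=7 s=3: VC-HIT | VC [27, 20, 4]
  [14] addr=0x75 blk=7 s=3: L1-HIT | VC [27, 20, 4]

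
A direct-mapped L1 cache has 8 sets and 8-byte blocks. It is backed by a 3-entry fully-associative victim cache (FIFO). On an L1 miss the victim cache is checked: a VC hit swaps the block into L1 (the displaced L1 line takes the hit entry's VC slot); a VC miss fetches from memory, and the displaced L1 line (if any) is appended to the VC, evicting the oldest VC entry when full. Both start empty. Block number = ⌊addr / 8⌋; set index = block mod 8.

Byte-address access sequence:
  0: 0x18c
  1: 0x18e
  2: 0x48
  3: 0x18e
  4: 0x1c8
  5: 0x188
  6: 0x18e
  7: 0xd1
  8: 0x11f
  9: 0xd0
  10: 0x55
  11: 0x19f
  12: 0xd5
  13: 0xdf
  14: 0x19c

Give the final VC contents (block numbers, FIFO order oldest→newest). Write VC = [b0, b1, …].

VC = [10, 35, 27]

#0 0x18c→b49/s1 MISS; vc=[]
#1 0x18e→b49/s1 L1-HIT; vc=[]
#2 0x48→b9/s1 MISS; vc=[49]
#3 0x18e→b49/s1 VC-HIT; vc=[9]
#4 0x1c8→b57/s1 MISS; vc=[9,49]
#5 0x188→b49/s1 VC-HIT; vc=[9,57]
#6 0x18e→b49/s1 L1-HIT; vc=[9,57]
#7 0xd1→b26/s2 MISS; vc=[9,57]
#8 0x11f→b35/s3 MISS; vc=[9,57]
#9 0xd0→b26/s2 L1-HIT; vc=[9,57]
#10 0x55→b10/s2 MISS; vc=[9,57,26]
#11 0x19f→b51/s3 MISS; vc=[57,26,35]
#12 0xd5→b26/s2 VC-HIT; vc=[57,10,35]
#13 0xdf→b27/s3 MISS; vc=[10,35,51]
#14 0x19c→b51/s3 VC-HIT; vc=[10,35,27]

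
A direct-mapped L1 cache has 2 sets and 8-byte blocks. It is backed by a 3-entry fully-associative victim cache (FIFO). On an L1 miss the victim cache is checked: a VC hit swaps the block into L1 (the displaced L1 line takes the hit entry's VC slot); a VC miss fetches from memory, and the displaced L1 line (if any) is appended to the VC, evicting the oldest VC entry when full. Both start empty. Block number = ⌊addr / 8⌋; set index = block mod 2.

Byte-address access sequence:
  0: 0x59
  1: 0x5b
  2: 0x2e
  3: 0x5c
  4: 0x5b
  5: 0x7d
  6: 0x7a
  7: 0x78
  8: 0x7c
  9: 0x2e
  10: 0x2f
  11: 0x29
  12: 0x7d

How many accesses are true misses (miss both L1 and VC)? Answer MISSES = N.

  [0] addr=0x59 blk=11 s=1: MISS | VC []
  [1] addr=0x5b blk=11 s=1: L1-HIT | VC []
  [2] addr=0x2e blk=5 s=1: MISS | VC [11]
  [3] addr=0x5c blk=11 s=1: VC-HIT | VC [5]
  [4] addr=0x5b blk=11 s=1: L1-HIT | VC [5]
  [5] addr=0x7d blk=15 s=1: MISS | VC [5, 11]
  [6] addr=0x7a blk=15 s=1: L1-HIT | VC [5, 11]
  [7] addr=0x78 blk=15 s=1: L1-HIT | VC [5, 11]
  [8] addr=0x7c blk=15 s=1: L1-HIT | VC [5, 11]
  [9] addr=0x2e blk=5 s=1: VC-HIT | VC [15, 11]
  [10] addr=0x2f blk=5 s=1: L1-HIT | VC [15, 11]
  [11] addr=0x29 blk=5 s=1: L1-HIT | VC [15, 11]
  [12] addr=0x7d blk=15 s=1: VC-HIT | VC [5, 11]

MISSES = 3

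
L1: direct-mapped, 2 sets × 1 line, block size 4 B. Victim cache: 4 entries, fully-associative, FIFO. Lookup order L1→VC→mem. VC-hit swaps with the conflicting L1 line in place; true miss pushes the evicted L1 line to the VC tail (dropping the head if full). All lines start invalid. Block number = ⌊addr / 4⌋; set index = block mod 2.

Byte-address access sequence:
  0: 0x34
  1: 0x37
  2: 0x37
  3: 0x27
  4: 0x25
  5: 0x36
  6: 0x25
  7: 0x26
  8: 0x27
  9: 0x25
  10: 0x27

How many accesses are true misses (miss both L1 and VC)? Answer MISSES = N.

MISSES = 2

  [0] addr=0x34 blk=13 s=1: MISS | VC []
  [1] addr=0x37 blk=13 s=1: L1-HIT | VC []
  [2] addr=0x37 blk=13 s=1: L1-HIT | VC []
  [3] addr=0x27 blk=9 s=1: MISS | VC [13]
  [4] addr=0x25 blk=9 s=1: L1-HIT | VC [13]
  [5] addr=0x36 blk=13 s=1: VC-HIT | VC [9]
  [6] addr=0x25 blk=9 s=1: VC-HIT | VC [13]
  [7] addr=0x26 blk=9 s=1: L1-HIT | VC [13]
  [8] addr=0x27 blk=9 s=1: L1-HIT | VC [13]
  [9] addr=0x25 blk=9 s=1: L1-HIT | VC [13]
  [10] addr=0x27 blk=9 s=1: L1-HIT | VC [13]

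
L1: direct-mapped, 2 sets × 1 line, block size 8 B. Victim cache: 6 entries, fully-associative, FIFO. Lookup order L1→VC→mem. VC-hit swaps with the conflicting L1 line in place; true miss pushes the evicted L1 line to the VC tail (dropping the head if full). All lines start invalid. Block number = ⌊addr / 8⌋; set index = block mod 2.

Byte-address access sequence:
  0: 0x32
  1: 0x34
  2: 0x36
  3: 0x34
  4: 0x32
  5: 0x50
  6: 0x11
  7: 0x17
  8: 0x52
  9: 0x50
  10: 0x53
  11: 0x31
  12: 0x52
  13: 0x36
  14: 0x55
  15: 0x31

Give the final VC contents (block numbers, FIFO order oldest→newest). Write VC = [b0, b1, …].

VC = [10, 2]

0: 0x32 (blk 6, set 0) → MISS  vc=[]
1: 0x34 (blk 6, set 0) → L1-HIT  vc=[]
2: 0x36 (blk 6, set 0) → L1-HIT  vc=[]
3: 0x34 (blk 6, set 0) → L1-HIT  vc=[]
4: 0x32 (blk 6, set 0) → L1-HIT  vc=[]
5: 0x50 (blk 10, set 0) → MISS  vc=[6]
6: 0x11 (blk 2, set 0) → MISS  vc=[6, 10]
7: 0x17 (blk 2, set 0) → L1-HIT  vc=[6, 10]
8: 0x52 (blk 10, set 0) → VC-HIT  vc=[6, 2]
9: 0x50 (blk 10, set 0) → L1-HIT  vc=[6, 2]
10: 0x53 (blk 10, set 0) → L1-HIT  vc=[6, 2]
11: 0x31 (blk 6, set 0) → VC-HIT  vc=[10, 2]
12: 0x52 (blk 10, set 0) → VC-HIT  vc=[6, 2]
13: 0x36 (blk 6, set 0) → VC-HIT  vc=[10, 2]
14: 0x55 (blk 10, set 0) → VC-HIT  vc=[6, 2]
15: 0x31 (blk 6, set 0) → VC-HIT  vc=[10, 2]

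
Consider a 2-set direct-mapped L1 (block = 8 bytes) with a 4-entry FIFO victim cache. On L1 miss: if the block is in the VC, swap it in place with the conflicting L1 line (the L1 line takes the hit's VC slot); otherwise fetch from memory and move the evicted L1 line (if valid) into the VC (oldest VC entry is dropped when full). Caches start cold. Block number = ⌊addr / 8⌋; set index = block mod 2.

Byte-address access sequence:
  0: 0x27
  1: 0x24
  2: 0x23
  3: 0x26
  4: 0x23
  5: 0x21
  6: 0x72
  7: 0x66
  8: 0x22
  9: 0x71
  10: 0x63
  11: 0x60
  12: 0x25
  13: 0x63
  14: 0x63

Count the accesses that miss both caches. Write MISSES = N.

MISSES = 3

  [0] addr=0x27 blk=4 s=0: MISS | VC []
  [1] addr=0x24 blk=4 s=0: L1-HIT | VC []
  [2] addr=0x23 blk=4 s=0: L1-HIT | VC []
  [3] addr=0x26 blk=4 s=0: L1-HIT | VC []
  [4] addr=0x23 blk=4 s=0: L1-HIT | VC []
  [5] addr=0x21 blk=4 s=0: L1-HIT | VC []
  [6] addr=0x72 blk=14 s=0: MISS | VC [4]
  [7] addr=0x66 blk=12 s=0: MISS | VC [4, 14]
  [8] addr=0x22 blk=4 s=0: VC-HIT | VC [12, 14]
  [9] addr=0x71 blk=14 s=0: VC-HIT | VC [12, 4]
  [10] addr=0x63 blk=12 s=0: VC-HIT | VC [14, 4]
  [11] addr=0x60 blk=12 s=0: L1-HIT | VC [14, 4]
  [12] addr=0x25 blk=4 s=0: VC-HIT | VC [14, 12]
  [13] addr=0x63 blk=12 s=0: VC-HIT | VC [14, 4]
  [14] addr=0x63 blk=12 s=0: L1-HIT | VC [14, 4]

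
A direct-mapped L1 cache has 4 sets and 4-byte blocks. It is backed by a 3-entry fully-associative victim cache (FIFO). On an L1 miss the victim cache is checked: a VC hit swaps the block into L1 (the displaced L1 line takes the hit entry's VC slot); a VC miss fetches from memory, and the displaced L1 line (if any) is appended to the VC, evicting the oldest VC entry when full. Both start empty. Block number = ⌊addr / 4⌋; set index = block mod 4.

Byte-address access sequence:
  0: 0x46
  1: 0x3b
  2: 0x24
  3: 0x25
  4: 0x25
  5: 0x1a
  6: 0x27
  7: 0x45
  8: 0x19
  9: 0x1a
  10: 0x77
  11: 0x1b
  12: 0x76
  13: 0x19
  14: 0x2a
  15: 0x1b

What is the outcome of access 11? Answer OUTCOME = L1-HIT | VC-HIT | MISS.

0: 0x46 (blk 17, set 1) → MISS  vc=[]
1: 0x3b (blk 14, set 2) → MISS  vc=[]
2: 0x24 (blk 9, set 1) → MISS  vc=[17]
3: 0x25 (blk 9, set 1) → L1-HIT  vc=[17]
4: 0x25 (blk 9, set 1) → L1-HIT  vc=[17]
5: 0x1a (blk 6, set 2) → MISS  vc=[17, 14]
6: 0x27 (blk 9, set 1) → L1-HIT  vc=[17, 14]
7: 0x45 (blk 17, set 1) → VC-HIT  vc=[9, 14]
8: 0x19 (blk 6, set 2) → L1-HIT  vc=[9, 14]
9: 0x1a (blk 6, set 2) → L1-HIT  vc=[9, 14]
10: 0x77 (blk 29, set 1) → MISS  vc=[9, 14, 17]
11: 0x1b (blk 6, set 2) → L1-HIT  vc=[9, 14, 17]
12: 0x76 (blk 29, set 1) → L1-HIT  vc=[9, 14, 17]
13: 0x19 (blk 6, set 2) → L1-HIT  vc=[9, 14, 17]
14: 0x2a (blk 10, set 2) → MISS  vc=[14, 17, 6]
15: 0x1b (blk 6, set 2) → VC-HIT  vc=[14, 17, 10]

OUTCOME = L1-HIT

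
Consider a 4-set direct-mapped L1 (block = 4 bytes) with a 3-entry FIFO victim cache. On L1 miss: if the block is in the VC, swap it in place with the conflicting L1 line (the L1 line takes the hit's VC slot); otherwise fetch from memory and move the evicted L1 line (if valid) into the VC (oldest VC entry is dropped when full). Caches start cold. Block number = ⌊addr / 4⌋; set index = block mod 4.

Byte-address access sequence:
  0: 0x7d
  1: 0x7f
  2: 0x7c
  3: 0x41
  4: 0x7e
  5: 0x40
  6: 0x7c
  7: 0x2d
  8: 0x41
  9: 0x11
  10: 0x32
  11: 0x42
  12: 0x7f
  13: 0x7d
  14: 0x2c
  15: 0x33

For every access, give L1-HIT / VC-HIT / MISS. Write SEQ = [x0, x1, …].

#0 0x7d→b31/s3 MISS; vc=[]
#1 0x7f→b31/s3 L1-HIT; vc=[]
#2 0x7c→b31/s3 L1-HIT; vc=[]
#3 0x41→b16/s0 MISS; vc=[]
#4 0x7e→b31/s3 L1-HIT; vc=[]
#5 0x40→b16/s0 L1-HIT; vc=[]
#6 0x7c→b31/s3 L1-HIT; vc=[]
#7 0x2d→b11/s3 MISS; vc=[31]
#8 0x41→b16/s0 L1-HIT; vc=[31]
#9 0x11→b4/s0 MISS; vc=[31,16]
#10 0x32→b12/s0 MISS; vc=[31,16,4]
#11 0x42→b16/s0 VC-HIT; vc=[31,12,4]
#12 0x7f→b31/s3 VC-HIT; vc=[11,12,4]
#13 0x7d→b31/s3 L1-HIT; vc=[11,12,4]
#14 0x2c→b11/s3 VC-HIT; vc=[31,12,4]
#15 0x33→b12/s0 VC-HIT; vc=[31,16,4]

SEQ = [MISS, L1-HIT, L1-HIT, MISS, L1-HIT, L1-HIT, L1-HIT, MISS, L1-HIT, MISS, MISS, VC-HIT, VC-HIT, L1-HIT, VC-HIT, VC-HIT]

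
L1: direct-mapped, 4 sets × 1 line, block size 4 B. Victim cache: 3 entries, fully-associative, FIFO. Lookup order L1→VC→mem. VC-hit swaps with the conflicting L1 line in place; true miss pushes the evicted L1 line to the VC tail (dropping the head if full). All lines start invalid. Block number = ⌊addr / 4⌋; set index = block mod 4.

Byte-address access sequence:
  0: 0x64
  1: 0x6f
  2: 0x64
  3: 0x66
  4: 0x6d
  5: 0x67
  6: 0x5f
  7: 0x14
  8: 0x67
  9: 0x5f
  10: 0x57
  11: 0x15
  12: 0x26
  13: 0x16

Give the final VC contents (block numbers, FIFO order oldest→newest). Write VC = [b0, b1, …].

VC = [21, 25, 9]

#0 0x64→b25/s1 MISS; vc=[]
#1 0x6f→b27/s3 MISS; vc=[]
#2 0x64→b25/s1 L1-HIT; vc=[]
#3 0x66→b25/s1 L1-HIT; vc=[]
#4 0x6d→b27/s3 L1-HIT; vc=[]
#5 0x67→b25/s1 L1-HIT; vc=[]
#6 0x5f→b23/s3 MISS; vc=[27]
#7 0x14→b5/s1 MISS; vc=[27,25]
#8 0x67→b25/s1 VC-HIT; vc=[27,5]
#9 0x5f→b23/s3 L1-HIT; vc=[27,5]
#10 0x57→b21/s1 MISS; vc=[27,5,25]
#11 0x15→b5/s1 VC-HIT; vc=[27,21,25]
#12 0x26→b9/s1 MISS; vc=[21,25,5]
#13 0x16→b5/s1 VC-HIT; vc=[21,25,9]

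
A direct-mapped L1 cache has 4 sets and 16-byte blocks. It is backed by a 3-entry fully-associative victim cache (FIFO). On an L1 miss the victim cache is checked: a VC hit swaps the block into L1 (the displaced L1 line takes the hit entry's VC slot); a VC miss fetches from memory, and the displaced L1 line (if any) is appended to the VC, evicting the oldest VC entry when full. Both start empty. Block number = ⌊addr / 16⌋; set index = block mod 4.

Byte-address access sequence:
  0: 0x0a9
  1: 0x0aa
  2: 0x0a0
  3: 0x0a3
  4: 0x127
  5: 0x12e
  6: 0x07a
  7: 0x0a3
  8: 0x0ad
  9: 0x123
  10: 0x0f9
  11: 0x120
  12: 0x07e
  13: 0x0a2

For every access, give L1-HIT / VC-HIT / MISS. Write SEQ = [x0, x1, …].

SEQ = [MISS, L1-HIT, L1-HIT, L1-HIT, MISS, L1-HIT, MISS, VC-HIT, L1-HIT, VC-HIT, MISS, L1-HIT, VC-HIT, VC-HIT]

0: 0xa9 (blk 10, set 2) → MISS  vc=[]
1: 0xaa (blk 10, set 2) → L1-HIT  vc=[]
2: 0xa0 (blk 10, set 2) → L1-HIT  vc=[]
3: 0xa3 (blk 10, set 2) → L1-HIT  vc=[]
4: 0x127 (blk 18, set 2) → MISS  vc=[10]
5: 0x12e (blk 18, set 2) → L1-HIT  vc=[10]
6: 0x7a (blk 7, set 3) → MISS  vc=[10]
7: 0xa3 (blk 10, set 2) → VC-HIT  vc=[18]
8: 0xad (blk 10, set 2) → L1-HIT  vc=[18]
9: 0x123 (blk 18, set 2) → VC-HIT  vc=[10]
10: 0xf9 (blk 15, set 3) → MISS  vc=[10, 7]
11: 0x120 (blk 18, set 2) → L1-HIT  vc=[10, 7]
12: 0x7e (blk 7, set 3) → VC-HIT  vc=[10, 15]
13: 0xa2 (blk 10, set 2) → VC-HIT  vc=[18, 15]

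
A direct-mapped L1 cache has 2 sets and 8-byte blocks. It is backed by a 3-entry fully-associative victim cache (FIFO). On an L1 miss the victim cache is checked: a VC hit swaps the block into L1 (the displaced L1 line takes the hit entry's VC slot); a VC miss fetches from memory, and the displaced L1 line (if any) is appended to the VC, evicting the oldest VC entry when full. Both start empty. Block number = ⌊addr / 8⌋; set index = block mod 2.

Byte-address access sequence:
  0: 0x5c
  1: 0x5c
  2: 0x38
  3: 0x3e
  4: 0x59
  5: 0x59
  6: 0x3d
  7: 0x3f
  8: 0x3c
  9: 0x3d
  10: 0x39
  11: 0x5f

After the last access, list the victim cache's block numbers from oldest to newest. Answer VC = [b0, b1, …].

  [0] addr=0x5c blk=11 s=1: MISS | VC []
  [1] addr=0x5c blk=11 s=1: L1-HIT | VC []
  [2] addr=0x38 blk=7 s=1: MISS | VC [11]
  [3] addr=0x3e blk=7 s=1: L1-HIT | VC [11]
  [4] addr=0x59 blk=11 s=1: VC-HIT | VC [7]
  [5] addr=0x59 blk=11 s=1: L1-HIT | VC [7]
  [6] addr=0x3d blk=7 s=1: VC-HIT | VC [11]
  [7] addr=0x3f blk=7 s=1: L1-HIT | VC [11]
  [8] addr=0x3c blk=7 s=1: L1-HIT | VC [11]
  [9] addr=0x3d blk=7 s=1: L1-HIT | VC [11]
  [10] addr=0x39 blk=7 s=1: L1-HIT | VC [11]
  [11] addr=0x5f blk=11 s=1: VC-HIT | VC [7]

VC = [7]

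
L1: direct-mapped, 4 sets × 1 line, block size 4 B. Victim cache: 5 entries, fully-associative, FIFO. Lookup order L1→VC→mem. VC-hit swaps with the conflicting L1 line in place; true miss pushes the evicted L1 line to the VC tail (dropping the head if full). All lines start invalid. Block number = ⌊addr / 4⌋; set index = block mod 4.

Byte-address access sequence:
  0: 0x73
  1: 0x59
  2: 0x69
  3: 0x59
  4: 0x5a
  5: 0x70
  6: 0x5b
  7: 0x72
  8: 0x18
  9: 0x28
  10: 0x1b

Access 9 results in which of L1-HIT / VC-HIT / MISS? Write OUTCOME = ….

  [0] addr=0x73 blk=28 s=0: MISS | VC []
  [1] addr=0x59 blk=22 s=2: MISS | VC []
  [2] addr=0x69 blk=26 s=2: MISS | VC [22]
  [3] addr=0x59 blk=22 s=2: VC-HIT | VC [26]
  [4] addr=0x5a blk=22 s=2: L1-HIT | VC [26]
  [5] addr=0x70 blk=28 s=0: L1-HIT | VC [26]
  [6] addr=0x5b blk=22 s=2: L1-HIT | VC [26]
  [7] addr=0x72 blk=28 s=0: L1-HIT | VC [26]
  [8] addr=0x18 blk=6 s=2: MISS | VC [26, 22]
  [9] addr=0x28 blk=10 s=2: MISS | VC [26, 22, 6]
  [10] addr=0x1b blk=6 s=2: VC-HIT | VC [26, 22, 10]

OUTCOME = MISS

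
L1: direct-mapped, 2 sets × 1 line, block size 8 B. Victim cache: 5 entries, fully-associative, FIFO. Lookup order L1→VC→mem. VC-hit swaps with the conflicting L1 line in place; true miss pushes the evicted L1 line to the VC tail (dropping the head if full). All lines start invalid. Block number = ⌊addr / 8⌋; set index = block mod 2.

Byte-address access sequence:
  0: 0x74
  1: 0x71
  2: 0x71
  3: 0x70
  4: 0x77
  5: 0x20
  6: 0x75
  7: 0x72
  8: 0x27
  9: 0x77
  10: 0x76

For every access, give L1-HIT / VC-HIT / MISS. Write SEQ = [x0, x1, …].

SEQ = [MISS, L1-HIT, L1-HIT, L1-HIT, L1-HIT, MISS, VC-HIT, L1-HIT, VC-HIT, VC-HIT, L1-HIT]

  [0] addr=0x74 blk=14 s=0: MISS | VC []
  [1] addr=0x71 blk=14 s=0: L1-HIT | VC []
  [2] addr=0x71 blk=14 s=0: L1-HIT | VC []
  [3] addr=0x70 blk=14 s=0: L1-HIT | VC []
  [4] addr=0x77 blk=14 s=0: L1-HIT | VC []
  [5] addr=0x20 blk=4 s=0: MISS | VC [14]
  [6] addr=0x75 blk=14 s=0: VC-HIT | VC [4]
  [7] addr=0x72 blk=14 s=0: L1-HIT | VC [4]
  [8] addr=0x27 blk=4 s=0: VC-HIT | VC [14]
  [9] addr=0x77 blk=14 s=0: VC-HIT | VC [4]
  [10] addr=0x76 blk=14 s=0: L1-HIT | VC [4]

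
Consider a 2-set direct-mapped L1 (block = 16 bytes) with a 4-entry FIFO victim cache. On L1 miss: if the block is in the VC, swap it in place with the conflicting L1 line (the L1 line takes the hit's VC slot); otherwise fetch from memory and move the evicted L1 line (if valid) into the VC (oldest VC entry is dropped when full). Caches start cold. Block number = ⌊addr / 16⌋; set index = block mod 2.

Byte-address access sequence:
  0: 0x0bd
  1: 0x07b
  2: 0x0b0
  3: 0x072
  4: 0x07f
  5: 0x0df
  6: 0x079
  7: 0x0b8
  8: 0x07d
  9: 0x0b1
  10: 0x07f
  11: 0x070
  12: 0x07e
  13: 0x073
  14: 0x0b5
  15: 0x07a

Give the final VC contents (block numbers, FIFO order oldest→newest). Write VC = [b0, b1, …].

VC = [11, 13]

  [0] addr=0xbd blk=11 s=1: MISS | VC []
  [1] addr=0x7b blk=7 s=1: MISS | VC [11]
  [2] addr=0xb0 blk=11 s=1: VC-HIT | VC [7]
  [3] addr=0x72 blk=7 s=1: VC-HIT | VC [11]
  [4] addr=0x7f blk=7 s=1: L1-HIT | VC [11]
  [5] addr=0xdf blk=13 s=1: MISS | VC [11, 7]
  [6] addr=0x79 blk=7 s=1: VC-HIT | VC [11, 13]
  [7] addr=0xb8 blk=11 s=1: VC-HIT | VC [7, 13]
  [8] addr=0x7d blk=7 s=1: VC-HIT | VC [11, 13]
  [9] addr=0xb1 blk=11 s=1: VC-HIT | VC [7, 13]
  [10] addr=0x7f blk=7 s=1: VC-HIT | VC [11, 13]
  [11] addr=0x70 blk=7 s=1: L1-HIT | VC [11, 13]
  [12] addr=0x7e blk=7 s=1: L1-HIT | VC [11, 13]
  [13] addr=0x73 blk=7 s=1: L1-HIT | VC [11, 13]
  [14] addr=0xb5 blk=11 s=1: VC-HIT | VC [7, 13]
  [15] addr=0x7a blk=7 s=1: VC-HIT | VC [11, 13]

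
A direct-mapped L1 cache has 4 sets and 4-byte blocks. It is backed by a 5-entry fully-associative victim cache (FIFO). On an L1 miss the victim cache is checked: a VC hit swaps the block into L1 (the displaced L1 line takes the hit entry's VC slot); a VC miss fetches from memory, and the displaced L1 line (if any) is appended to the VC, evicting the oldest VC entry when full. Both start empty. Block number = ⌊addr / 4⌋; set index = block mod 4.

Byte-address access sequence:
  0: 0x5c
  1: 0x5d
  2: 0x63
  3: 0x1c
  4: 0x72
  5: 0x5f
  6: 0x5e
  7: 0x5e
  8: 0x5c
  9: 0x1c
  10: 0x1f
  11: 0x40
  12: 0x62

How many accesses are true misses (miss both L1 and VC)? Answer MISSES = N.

  [0] addr=0x5c blk=23 s=3: MISS | VC []
  [1] addr=0x5d blk=23 s=3: L1-HIT | VC []
  [2] addr=0x63 blk=24 s=0: MISS | VC []
  [3] addr=0x1c blk=7 s=3: MISS | VC [23]
  [4] addr=0x72 blk=28 s=0: MISS | VC [23, 24]
  [5] addr=0x5f blk=23 s=3: VC-HIT | VC [7, 24]
  [6] addr=0x5e blk=23 s=3: L1-HIT | VC [7, 24]
  [7] addr=0x5e blk=23 s=3: L1-HIT | VC [7, 24]
  [8] addr=0x5c blk=23 s=3: L1-HIT | VC [7, 24]
  [9] addr=0x1c blk=7 s=3: VC-HIT | VC [23, 24]
  [10] addr=0x1f blk=7 s=3: L1-HIT | VC [23, 24]
  [11] addr=0x40 blk=16 s=0: MISS | VC [23, 24, 28]
  [12] addr=0x62 blk=24 s=0: VC-HIT | VC [23, 16, 28]

MISSES = 5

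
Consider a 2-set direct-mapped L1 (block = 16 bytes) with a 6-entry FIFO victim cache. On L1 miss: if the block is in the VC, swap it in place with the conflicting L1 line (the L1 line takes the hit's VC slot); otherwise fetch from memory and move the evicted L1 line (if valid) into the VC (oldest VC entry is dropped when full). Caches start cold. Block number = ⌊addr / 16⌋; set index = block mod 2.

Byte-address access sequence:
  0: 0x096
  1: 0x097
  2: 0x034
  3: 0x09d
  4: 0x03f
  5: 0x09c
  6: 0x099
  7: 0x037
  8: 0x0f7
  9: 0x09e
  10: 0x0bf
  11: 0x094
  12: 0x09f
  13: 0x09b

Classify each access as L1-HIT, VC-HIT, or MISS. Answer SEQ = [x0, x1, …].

  [0] addr=0x96 blk=9 s=1: MISS | VC []
  [1] addr=0x97 blk=9 s=1: L1-HIT | VC []
  [2] addr=0x34 blk=3 s=1: MISS | VC [9]
  [3] addr=0x9d blk=9 s=1: VC-HIT | VC [3]
  [4] addr=0x3f blk=3 s=1: VC-HIT | VC [9]
  [5] addr=0x9c blk=9 s=1: VC-HIT | VC [3]
  [6] addr=0x99 blk=9 s=1: L1-HIT | VC [3]
  [7] addr=0x37 blk=3 s=1: VC-HIT | VC [9]
  [8] addr=0xf7 blk=15 s=1: MISS | VC [9, 3]
  [9] addr=0x9e blk=9 s=1: VC-HIT | VC [15, 3]
  [10] addr=0xbf blk=11 s=1: MISS | VC [15, 3, 9]
  [11] addr=0x94 blk=9 s=1: VC-HIT | VC [15, 3, 11]
  [12] addr=0x9f blk=9 s=1: L1-HIT | VC [15, 3, 11]
  [13] addr=0x9b blk=9 s=1: L1-HIT | VC [15, 3, 11]

SEQ = [MISS, L1-HIT, MISS, VC-HIT, VC-HIT, VC-HIT, L1-HIT, VC-HIT, MISS, VC-HIT, MISS, VC-HIT, L1-HIT, L1-HIT]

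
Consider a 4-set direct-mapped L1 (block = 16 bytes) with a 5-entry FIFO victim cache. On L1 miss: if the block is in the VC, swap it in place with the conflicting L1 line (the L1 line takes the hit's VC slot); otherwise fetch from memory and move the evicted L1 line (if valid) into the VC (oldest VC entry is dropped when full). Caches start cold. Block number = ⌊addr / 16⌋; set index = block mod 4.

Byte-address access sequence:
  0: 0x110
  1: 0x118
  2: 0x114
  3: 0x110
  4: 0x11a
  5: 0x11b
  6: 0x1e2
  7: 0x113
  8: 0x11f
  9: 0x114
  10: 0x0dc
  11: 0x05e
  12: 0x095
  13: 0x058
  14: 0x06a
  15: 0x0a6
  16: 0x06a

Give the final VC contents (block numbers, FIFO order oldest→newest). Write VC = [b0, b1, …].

  [0] addr=0x110 blk=17 s=1: MISS | VC []
  [1] addr=0x118 blk=17 s=1: L1-HIT | VC []
  [2] addr=0x114 blk=17 s=1: L1-HIT | VC []
  [3] addr=0x110 blk=17 s=1: L1-HIT | VC []
  [4] addr=0x11a blk=17 s=1: L1-HIT | VC []
  [5] addr=0x11b blk=17 s=1: L1-HIT | VC []
  [6] addr=0x1e2 blk=30 s=2: MISS | VC []
  [7] addr=0x113 blk=17 s=1: L1-HIT | VC []
  [8] addr=0x11f blk=17 s=1: L1-HIT | VC []
  [9] addr=0x114 blk=17 s=1: L1-HIT | VC []
  [10] addr=0xdc blk=13 s=1: MISS | VC [17]
  [11] addr=0x5e blk=5 s=1: MISS | VC [17, 13]
  [12] addr=0x95 blk=9 s=1: MISS | VC [17, 13, 5]
  [13] addr=0x58 blk=5 s=1: VC-HIT | VC [17, 13, 9]
  [14] addr=0x6a blk=6 s=2: MISS | VC [17, 13, 9, 30]
  [15] addr=0xa6 blk=10 s=2: MISS | VC [17, 13, 9, 30, 6]
  [16] addr=0x6a blk=6 s=2: VC-HIT | VC [17, 13, 9, 30, 10]

VC = [17, 13, 9, 30, 10]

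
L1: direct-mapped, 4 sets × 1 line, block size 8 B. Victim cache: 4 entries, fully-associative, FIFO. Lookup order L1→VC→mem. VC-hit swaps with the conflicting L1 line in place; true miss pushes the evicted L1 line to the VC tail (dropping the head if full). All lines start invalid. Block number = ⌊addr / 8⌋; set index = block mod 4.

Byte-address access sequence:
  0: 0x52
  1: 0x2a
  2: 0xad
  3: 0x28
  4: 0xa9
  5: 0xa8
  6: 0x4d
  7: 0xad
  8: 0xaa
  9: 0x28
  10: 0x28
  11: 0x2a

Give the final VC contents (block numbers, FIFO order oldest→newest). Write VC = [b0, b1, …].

#0 0x52→b10/s2 MISS; vc=[]
#1 0x2a→b5/s1 MISS; vc=[]
#2 0xad→b21/s1 MISS; vc=[5]
#3 0x28→b5/s1 VC-HIT; vc=[21]
#4 0xa9→b21/s1 VC-HIT; vc=[5]
#5 0xa8→b21/s1 L1-HIT; vc=[5]
#6 0x4d→b9/s1 MISS; vc=[5,21]
#7 0xad→b21/s1 VC-HIT; vc=[5,9]
#8 0xaa→b21/s1 L1-HIT; vc=[5,9]
#9 0x28→b5/s1 VC-HIT; vc=[21,9]
#10 0x28→b5/s1 L1-HIT; vc=[21,9]
#11 0x2a→b5/s1 L1-HIT; vc=[21,9]

VC = [21, 9]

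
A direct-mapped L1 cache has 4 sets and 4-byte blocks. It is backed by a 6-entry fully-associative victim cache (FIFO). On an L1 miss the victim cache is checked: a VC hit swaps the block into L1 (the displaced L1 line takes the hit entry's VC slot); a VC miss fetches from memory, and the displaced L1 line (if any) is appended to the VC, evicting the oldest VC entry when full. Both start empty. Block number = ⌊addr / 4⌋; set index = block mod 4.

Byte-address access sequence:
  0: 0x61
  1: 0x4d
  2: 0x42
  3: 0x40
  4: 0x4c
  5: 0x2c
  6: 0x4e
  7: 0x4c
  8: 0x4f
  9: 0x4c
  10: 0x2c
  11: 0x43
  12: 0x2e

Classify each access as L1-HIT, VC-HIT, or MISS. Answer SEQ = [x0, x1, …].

SEQ = [MISS, MISS, MISS, L1-HIT, L1-HIT, MISS, VC-HIT, L1-HIT, L1-HIT, L1-HIT, VC-HIT, L1-HIT, L1-HIT]

#0 0x61→b24/s0 MISS; vc=[]
#1 0x4d→b19/s3 MISS; vc=[]
#2 0x42→b16/s0 MISS; vc=[24]
#3 0x40→b16/s0 L1-HIT; vc=[24]
#4 0x4c→b19/s3 L1-HIT; vc=[24]
#5 0x2c→b11/s3 MISS; vc=[24,19]
#6 0x4e→b19/s3 VC-HIT; vc=[24,11]
#7 0x4c→b19/s3 L1-HIT; vc=[24,11]
#8 0x4f→b19/s3 L1-HIT; vc=[24,11]
#9 0x4c→b19/s3 L1-HIT; vc=[24,11]
#10 0x2c→b11/s3 VC-HIT; vc=[24,19]
#11 0x43→b16/s0 L1-HIT; vc=[24,19]
#12 0x2e→b11/s3 L1-HIT; vc=[24,19]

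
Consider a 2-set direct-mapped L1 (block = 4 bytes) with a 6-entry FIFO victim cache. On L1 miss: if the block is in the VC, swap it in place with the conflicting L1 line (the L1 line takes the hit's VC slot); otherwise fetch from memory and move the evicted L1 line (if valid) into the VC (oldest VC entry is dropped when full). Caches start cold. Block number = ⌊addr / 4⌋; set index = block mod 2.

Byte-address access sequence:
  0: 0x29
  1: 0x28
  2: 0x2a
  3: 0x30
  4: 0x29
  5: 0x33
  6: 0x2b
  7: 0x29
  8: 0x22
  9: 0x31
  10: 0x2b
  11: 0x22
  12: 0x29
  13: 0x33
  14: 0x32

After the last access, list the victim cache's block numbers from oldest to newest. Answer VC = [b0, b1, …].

VC = [8, 10]

0: 0x29 (blk 10, set 0) → MISS  vc=[]
1: 0x28 (blk 10, set 0) → L1-HIT  vc=[]
2: 0x2a (blk 10, set 0) → L1-HIT  vc=[]
3: 0x30 (blk 12, set 0) → MISS  vc=[10]
4: 0x29 (blk 10, set 0) → VC-HIT  vc=[12]
5: 0x33 (blk 12, set 0) → VC-HIT  vc=[10]
6: 0x2b (blk 10, set 0) → VC-HIT  vc=[12]
7: 0x29 (blk 10, set 0) → L1-HIT  vc=[12]
8: 0x22 (blk 8, set 0) → MISS  vc=[12, 10]
9: 0x31 (blk 12, set 0) → VC-HIT  vc=[8, 10]
10: 0x2b (blk 10, set 0) → VC-HIT  vc=[8, 12]
11: 0x22 (blk 8, set 0) → VC-HIT  vc=[10, 12]
12: 0x29 (blk 10, set 0) → VC-HIT  vc=[8, 12]
13: 0x33 (blk 12, set 0) → VC-HIT  vc=[8, 10]
14: 0x32 (blk 12, set 0) → L1-HIT  vc=[8, 10]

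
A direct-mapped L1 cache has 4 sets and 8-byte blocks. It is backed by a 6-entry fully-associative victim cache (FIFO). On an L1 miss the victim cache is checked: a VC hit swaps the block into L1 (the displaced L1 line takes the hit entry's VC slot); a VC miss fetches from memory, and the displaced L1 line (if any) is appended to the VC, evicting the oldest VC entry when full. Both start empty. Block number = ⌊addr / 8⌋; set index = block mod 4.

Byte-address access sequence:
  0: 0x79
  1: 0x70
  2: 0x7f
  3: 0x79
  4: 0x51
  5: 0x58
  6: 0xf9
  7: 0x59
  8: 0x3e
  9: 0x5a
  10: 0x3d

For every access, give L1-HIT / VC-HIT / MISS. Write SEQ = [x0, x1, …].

SEQ = [MISS, MISS, L1-HIT, L1-HIT, MISS, MISS, MISS, VC-HIT, MISS, VC-HIT, VC-HIT]

  [0] addr=0x79 blk=15 s=3: MISS | VC []
  [1] addr=0x70 blk=14 s=2: MISS | VC []
  [2] addr=0x7f blk=15 s=3: L1-HIT | VC []
  [3] addr=0x79 blk=15 s=3: L1-HIT | VC []
  [4] addr=0x51 blk=10 s=2: MISS | VC [14]
  [5] addr=0x58 blk=11 s=3: MISS | VC [14, 15]
  [6] addr=0xf9 blk=31 s=3: MISS | VC [14, 15, 11]
  [7] addr=0x59 blk=11 s=3: VC-HIT | VC [14, 15, 31]
  [8] addr=0x3e blk=7 s=3: MISS | VC [14, 15, 31, 11]
  [9] addr=0x5a blk=11 s=3: VC-HIT | VC [14, 15, 31, 7]
  [10] addr=0x3d blk=7 s=3: VC-HIT | VC [14, 15, 31, 11]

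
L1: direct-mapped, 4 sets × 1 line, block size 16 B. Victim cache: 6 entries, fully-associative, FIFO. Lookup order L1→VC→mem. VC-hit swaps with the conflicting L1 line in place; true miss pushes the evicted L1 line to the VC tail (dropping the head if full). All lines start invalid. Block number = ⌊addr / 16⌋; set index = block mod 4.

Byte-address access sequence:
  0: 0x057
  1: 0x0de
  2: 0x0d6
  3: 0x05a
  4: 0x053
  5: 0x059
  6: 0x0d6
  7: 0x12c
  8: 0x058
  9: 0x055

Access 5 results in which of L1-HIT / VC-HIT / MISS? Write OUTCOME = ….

OUTCOME = L1-HIT

#0 0x57→b5/s1 MISS; vc=[]
#1 0xde→b13/s1 MISS; vc=[5]
#2 0xd6→b13/s1 L1-HIT; vc=[5]
#3 0x5a→b5/s1 VC-HIT; vc=[13]
#4 0x53→b5/s1 L1-HIT; vc=[13]
#5 0x59→b5/s1 L1-HIT; vc=[13]
#6 0xd6→b13/s1 VC-HIT; vc=[5]
#7 0x12c→b18/s2 MISS; vc=[5]
#8 0x58→b5/s1 VC-HIT; vc=[13]
#9 0x55→b5/s1 L1-HIT; vc=[13]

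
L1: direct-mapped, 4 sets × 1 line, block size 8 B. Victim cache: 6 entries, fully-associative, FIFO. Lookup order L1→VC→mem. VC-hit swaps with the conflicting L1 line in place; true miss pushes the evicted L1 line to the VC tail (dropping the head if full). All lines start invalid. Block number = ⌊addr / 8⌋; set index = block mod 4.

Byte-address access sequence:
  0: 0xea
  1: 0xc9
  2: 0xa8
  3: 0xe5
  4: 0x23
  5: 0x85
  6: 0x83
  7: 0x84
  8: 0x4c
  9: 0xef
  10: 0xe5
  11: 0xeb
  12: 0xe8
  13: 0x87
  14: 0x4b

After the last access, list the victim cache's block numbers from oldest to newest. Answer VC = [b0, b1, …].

VC = [29, 25, 28, 4, 21]

  [0] addr=0xea blk=29 s=1: MISS | VC []
  [1] addr=0xc9 blk=25 s=1: MISS | VC [29]
  [2] addr=0xa8 blk=21 s=1: MISS | VC [29, 25]
  [3] addr=0xe5 blk=28 s=0: MISS | VC [29, 25]
  [4] addr=0x23 blk=4 s=0: MISS | VC [29, 25, 28]
  [5] addr=0x85 blk=16 s=0: MISS | VC [29, 25, 28, 4]
  [6] addr=0x83 blk=16 s=0: L1-HIT | VC [29, 25, 28, 4]
  [7] addr=0x84 blk=16 s=0: L1-HIT | VC [29, 25, 28, 4]
  [8] addr=0x4c blk=9 s=1: MISS | VC [29, 25, 28, 4, 21]
  [9] addr=0xef blk=29 s=1: VC-HIT | VC [9, 25, 28, 4, 21]
  [10] addr=0xe5 blk=28 s=0: VC-HIT | VC [9, 25, 16, 4, 21]
  [11] addr=0xeb blk=29 s=1: L1-HIT | VC [9, 25, 16, 4, 21]
  [12] addr=0xe8 blk=29 s=1: L1-HIT | VC [9, 25, 16, 4, 21]
  [13] addr=0x87 blk=16 s=0: VC-HIT | VC [9, 25, 28, 4, 21]
  [14] addr=0x4b blk=9 s=1: VC-HIT | VC [29, 25, 28, 4, 21]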